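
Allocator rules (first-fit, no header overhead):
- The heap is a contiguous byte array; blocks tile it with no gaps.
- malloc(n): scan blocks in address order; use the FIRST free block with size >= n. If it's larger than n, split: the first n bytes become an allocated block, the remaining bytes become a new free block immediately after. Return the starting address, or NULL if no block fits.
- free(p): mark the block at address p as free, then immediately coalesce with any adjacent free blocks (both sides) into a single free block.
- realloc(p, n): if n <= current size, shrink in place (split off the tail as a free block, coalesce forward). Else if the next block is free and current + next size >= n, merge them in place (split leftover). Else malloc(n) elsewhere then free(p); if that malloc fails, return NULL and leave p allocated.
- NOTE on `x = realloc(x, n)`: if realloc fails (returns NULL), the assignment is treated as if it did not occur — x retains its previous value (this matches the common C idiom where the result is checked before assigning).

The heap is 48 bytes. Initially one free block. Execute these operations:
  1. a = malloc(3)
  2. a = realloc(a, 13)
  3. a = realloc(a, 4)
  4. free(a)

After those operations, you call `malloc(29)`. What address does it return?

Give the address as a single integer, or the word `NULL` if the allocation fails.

Answer: 0

Derivation:
Op 1: a = malloc(3) -> a = 0; heap: [0-2 ALLOC][3-47 FREE]
Op 2: a = realloc(a, 13) -> a = 0; heap: [0-12 ALLOC][13-47 FREE]
Op 3: a = realloc(a, 4) -> a = 0; heap: [0-3 ALLOC][4-47 FREE]
Op 4: free(a) -> (freed a); heap: [0-47 FREE]
malloc(29): first-fit scan over [0-47 FREE] -> 0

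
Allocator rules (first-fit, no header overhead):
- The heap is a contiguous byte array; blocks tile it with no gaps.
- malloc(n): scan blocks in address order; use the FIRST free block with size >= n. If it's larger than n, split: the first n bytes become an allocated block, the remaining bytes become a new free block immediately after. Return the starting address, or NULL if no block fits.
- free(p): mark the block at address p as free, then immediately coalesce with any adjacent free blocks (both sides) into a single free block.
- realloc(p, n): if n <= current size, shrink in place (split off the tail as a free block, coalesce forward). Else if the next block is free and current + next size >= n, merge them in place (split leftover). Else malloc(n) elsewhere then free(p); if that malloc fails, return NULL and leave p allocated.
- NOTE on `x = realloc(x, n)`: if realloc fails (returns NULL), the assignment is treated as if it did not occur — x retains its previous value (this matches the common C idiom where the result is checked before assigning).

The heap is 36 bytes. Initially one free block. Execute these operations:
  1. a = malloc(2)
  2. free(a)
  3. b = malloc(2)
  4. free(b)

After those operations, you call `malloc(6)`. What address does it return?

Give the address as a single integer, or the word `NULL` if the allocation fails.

Op 1: a = malloc(2) -> a = 0; heap: [0-1 ALLOC][2-35 FREE]
Op 2: free(a) -> (freed a); heap: [0-35 FREE]
Op 3: b = malloc(2) -> b = 0; heap: [0-1 ALLOC][2-35 FREE]
Op 4: free(b) -> (freed b); heap: [0-35 FREE]
malloc(6): first-fit scan over [0-35 FREE] -> 0

Answer: 0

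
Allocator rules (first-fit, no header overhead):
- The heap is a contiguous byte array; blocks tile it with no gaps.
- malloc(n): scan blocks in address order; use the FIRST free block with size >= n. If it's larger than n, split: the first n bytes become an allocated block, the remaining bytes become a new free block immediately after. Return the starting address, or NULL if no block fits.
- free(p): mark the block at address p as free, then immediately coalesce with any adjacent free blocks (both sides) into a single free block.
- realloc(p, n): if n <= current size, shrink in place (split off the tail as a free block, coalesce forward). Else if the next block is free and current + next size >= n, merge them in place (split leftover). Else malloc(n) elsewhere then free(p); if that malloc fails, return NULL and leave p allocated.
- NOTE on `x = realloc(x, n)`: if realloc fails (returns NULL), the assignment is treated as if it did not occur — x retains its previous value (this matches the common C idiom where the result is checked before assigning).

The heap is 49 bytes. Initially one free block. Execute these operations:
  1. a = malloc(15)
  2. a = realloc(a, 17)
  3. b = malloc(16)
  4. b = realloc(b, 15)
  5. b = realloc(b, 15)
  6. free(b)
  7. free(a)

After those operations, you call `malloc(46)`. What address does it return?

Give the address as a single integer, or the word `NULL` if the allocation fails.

Op 1: a = malloc(15) -> a = 0; heap: [0-14 ALLOC][15-48 FREE]
Op 2: a = realloc(a, 17) -> a = 0; heap: [0-16 ALLOC][17-48 FREE]
Op 3: b = malloc(16) -> b = 17; heap: [0-16 ALLOC][17-32 ALLOC][33-48 FREE]
Op 4: b = realloc(b, 15) -> b = 17; heap: [0-16 ALLOC][17-31 ALLOC][32-48 FREE]
Op 5: b = realloc(b, 15) -> b = 17; heap: [0-16 ALLOC][17-31 ALLOC][32-48 FREE]
Op 6: free(b) -> (freed b); heap: [0-16 ALLOC][17-48 FREE]
Op 7: free(a) -> (freed a); heap: [0-48 FREE]
malloc(46): first-fit scan over [0-48 FREE] -> 0

Answer: 0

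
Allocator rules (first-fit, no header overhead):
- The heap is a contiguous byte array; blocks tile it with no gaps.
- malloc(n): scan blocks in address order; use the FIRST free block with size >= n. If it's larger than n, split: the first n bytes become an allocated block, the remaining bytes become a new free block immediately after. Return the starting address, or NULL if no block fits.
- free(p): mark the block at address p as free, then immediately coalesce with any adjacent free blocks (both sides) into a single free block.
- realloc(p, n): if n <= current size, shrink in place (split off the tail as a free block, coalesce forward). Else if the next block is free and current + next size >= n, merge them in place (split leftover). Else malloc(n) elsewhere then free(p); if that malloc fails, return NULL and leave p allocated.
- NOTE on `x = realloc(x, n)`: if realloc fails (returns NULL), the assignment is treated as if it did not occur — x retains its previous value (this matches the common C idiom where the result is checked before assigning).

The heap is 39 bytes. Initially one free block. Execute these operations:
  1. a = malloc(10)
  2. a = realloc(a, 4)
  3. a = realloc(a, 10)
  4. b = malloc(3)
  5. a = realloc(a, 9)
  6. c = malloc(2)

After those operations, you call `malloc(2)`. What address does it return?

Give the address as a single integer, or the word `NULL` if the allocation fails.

Op 1: a = malloc(10) -> a = 0; heap: [0-9 ALLOC][10-38 FREE]
Op 2: a = realloc(a, 4) -> a = 0; heap: [0-3 ALLOC][4-38 FREE]
Op 3: a = realloc(a, 10) -> a = 0; heap: [0-9 ALLOC][10-38 FREE]
Op 4: b = malloc(3) -> b = 10; heap: [0-9 ALLOC][10-12 ALLOC][13-38 FREE]
Op 5: a = realloc(a, 9) -> a = 0; heap: [0-8 ALLOC][9-9 FREE][10-12 ALLOC][13-38 FREE]
Op 6: c = malloc(2) -> c = 13; heap: [0-8 ALLOC][9-9 FREE][10-12 ALLOC][13-14 ALLOC][15-38 FREE]
malloc(2): first-fit scan over [0-8 ALLOC][9-9 FREE][10-12 ALLOC][13-14 ALLOC][15-38 FREE] -> 15

Answer: 15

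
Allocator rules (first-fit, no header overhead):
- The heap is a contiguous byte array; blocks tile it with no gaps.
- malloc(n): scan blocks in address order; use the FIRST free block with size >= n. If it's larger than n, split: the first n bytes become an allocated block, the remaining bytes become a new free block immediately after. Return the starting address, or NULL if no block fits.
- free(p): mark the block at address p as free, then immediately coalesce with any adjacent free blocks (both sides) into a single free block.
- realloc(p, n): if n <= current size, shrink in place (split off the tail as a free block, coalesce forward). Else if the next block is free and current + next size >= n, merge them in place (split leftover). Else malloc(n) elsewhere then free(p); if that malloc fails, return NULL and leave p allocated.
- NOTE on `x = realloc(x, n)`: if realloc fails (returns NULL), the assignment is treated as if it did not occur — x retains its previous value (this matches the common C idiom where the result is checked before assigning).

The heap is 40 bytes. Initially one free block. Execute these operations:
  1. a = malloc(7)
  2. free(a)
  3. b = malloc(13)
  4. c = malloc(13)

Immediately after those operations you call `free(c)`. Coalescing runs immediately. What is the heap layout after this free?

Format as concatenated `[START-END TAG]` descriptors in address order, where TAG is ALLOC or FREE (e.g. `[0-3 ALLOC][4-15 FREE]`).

Answer: [0-12 ALLOC][13-39 FREE]

Derivation:
Op 1: a = malloc(7) -> a = 0; heap: [0-6 ALLOC][7-39 FREE]
Op 2: free(a) -> (freed a); heap: [0-39 FREE]
Op 3: b = malloc(13) -> b = 0; heap: [0-12 ALLOC][13-39 FREE]
Op 4: c = malloc(13) -> c = 13; heap: [0-12 ALLOC][13-25 ALLOC][26-39 FREE]
free(c): c = 13 -> block [13-25 ALLOC]; mark free, coalesce with adjacent free neighbors -> [0-12 ALLOC][13-39 FREE]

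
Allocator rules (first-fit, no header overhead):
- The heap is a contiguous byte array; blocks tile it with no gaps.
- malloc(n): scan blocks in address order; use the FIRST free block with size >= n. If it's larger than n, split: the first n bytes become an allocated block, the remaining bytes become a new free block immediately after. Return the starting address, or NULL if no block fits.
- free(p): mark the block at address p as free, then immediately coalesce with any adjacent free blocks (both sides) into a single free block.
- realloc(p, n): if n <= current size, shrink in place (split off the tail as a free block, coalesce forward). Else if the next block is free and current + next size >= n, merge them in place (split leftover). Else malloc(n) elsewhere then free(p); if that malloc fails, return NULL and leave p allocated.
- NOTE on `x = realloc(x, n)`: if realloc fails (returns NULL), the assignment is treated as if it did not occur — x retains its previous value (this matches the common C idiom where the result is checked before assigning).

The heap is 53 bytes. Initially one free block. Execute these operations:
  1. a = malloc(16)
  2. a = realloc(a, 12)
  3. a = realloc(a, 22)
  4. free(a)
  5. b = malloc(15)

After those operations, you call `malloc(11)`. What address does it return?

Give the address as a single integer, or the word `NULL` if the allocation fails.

Answer: 15

Derivation:
Op 1: a = malloc(16) -> a = 0; heap: [0-15 ALLOC][16-52 FREE]
Op 2: a = realloc(a, 12) -> a = 0; heap: [0-11 ALLOC][12-52 FREE]
Op 3: a = realloc(a, 22) -> a = 0; heap: [0-21 ALLOC][22-52 FREE]
Op 4: free(a) -> (freed a); heap: [0-52 FREE]
Op 5: b = malloc(15) -> b = 0; heap: [0-14 ALLOC][15-52 FREE]
malloc(11): first-fit scan over [0-14 ALLOC][15-52 FREE] -> 15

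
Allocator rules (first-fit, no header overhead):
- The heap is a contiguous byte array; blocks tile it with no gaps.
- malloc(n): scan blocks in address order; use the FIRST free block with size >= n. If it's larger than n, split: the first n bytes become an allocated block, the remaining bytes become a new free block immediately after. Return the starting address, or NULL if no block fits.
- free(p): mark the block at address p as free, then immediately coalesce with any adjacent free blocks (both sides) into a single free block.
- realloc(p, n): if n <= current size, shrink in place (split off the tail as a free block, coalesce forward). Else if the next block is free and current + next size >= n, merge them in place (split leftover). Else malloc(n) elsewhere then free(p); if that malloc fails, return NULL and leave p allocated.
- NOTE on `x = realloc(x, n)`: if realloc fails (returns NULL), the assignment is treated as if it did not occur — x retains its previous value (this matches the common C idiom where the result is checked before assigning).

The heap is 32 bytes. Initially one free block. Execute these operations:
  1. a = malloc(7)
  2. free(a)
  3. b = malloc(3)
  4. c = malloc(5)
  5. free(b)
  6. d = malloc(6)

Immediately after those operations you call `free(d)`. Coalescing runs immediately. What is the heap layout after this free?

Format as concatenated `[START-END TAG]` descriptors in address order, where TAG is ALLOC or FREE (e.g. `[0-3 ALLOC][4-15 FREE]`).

Answer: [0-2 FREE][3-7 ALLOC][8-31 FREE]

Derivation:
Op 1: a = malloc(7) -> a = 0; heap: [0-6 ALLOC][7-31 FREE]
Op 2: free(a) -> (freed a); heap: [0-31 FREE]
Op 3: b = malloc(3) -> b = 0; heap: [0-2 ALLOC][3-31 FREE]
Op 4: c = malloc(5) -> c = 3; heap: [0-2 ALLOC][3-7 ALLOC][8-31 FREE]
Op 5: free(b) -> (freed b); heap: [0-2 FREE][3-7 ALLOC][8-31 FREE]
Op 6: d = malloc(6) -> d = 8; heap: [0-2 FREE][3-7 ALLOC][8-13 ALLOC][14-31 FREE]
free(d): d = 8 -> block [8-13 ALLOC]; mark free, coalesce with adjacent free neighbors -> [0-2 FREE][3-7 ALLOC][8-31 FREE]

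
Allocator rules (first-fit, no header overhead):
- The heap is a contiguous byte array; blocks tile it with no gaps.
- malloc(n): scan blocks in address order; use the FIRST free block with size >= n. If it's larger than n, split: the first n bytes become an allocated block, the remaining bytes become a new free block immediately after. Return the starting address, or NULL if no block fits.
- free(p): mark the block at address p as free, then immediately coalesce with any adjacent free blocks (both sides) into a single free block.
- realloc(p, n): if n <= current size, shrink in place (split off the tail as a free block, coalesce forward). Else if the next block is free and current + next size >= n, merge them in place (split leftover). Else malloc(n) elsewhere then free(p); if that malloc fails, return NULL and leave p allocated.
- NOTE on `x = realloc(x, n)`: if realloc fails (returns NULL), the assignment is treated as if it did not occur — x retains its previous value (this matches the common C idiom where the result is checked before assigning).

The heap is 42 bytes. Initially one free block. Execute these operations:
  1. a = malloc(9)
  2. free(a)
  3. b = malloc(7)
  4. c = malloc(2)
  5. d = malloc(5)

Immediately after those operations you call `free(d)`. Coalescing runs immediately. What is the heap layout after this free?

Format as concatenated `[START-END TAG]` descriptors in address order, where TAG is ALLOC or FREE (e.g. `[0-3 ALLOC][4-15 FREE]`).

Op 1: a = malloc(9) -> a = 0; heap: [0-8 ALLOC][9-41 FREE]
Op 2: free(a) -> (freed a); heap: [0-41 FREE]
Op 3: b = malloc(7) -> b = 0; heap: [0-6 ALLOC][7-41 FREE]
Op 4: c = malloc(2) -> c = 7; heap: [0-6 ALLOC][7-8 ALLOC][9-41 FREE]
Op 5: d = malloc(5) -> d = 9; heap: [0-6 ALLOC][7-8 ALLOC][9-13 ALLOC][14-41 FREE]
free(d): d = 9 -> block [9-13 ALLOC]; mark free, coalesce with adjacent free neighbors -> [0-6 ALLOC][7-8 ALLOC][9-41 FREE]

Answer: [0-6 ALLOC][7-8 ALLOC][9-41 FREE]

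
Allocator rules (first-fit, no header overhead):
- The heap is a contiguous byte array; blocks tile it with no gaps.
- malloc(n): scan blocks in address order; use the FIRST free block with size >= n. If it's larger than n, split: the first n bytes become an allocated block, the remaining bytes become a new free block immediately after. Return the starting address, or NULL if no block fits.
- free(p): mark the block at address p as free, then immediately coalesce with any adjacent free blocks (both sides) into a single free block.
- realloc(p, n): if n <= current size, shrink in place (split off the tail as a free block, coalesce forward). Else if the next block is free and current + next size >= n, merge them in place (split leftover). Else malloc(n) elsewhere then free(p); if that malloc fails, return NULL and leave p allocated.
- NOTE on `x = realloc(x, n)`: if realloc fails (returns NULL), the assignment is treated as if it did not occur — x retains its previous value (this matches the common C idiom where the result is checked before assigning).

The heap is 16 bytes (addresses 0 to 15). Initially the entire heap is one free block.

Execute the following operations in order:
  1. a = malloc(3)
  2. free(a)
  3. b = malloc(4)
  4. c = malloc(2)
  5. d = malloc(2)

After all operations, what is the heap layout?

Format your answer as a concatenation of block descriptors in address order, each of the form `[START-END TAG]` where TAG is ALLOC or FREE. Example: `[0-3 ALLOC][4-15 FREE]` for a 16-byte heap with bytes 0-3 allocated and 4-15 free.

Answer: [0-3 ALLOC][4-5 ALLOC][6-7 ALLOC][8-15 FREE]

Derivation:
Op 1: a = malloc(3) -> a = 0; heap: [0-2 ALLOC][3-15 FREE]
Op 2: free(a) -> (freed a); heap: [0-15 FREE]
Op 3: b = malloc(4) -> b = 0; heap: [0-3 ALLOC][4-15 FREE]
Op 4: c = malloc(2) -> c = 4; heap: [0-3 ALLOC][4-5 ALLOC][6-15 FREE]
Op 5: d = malloc(2) -> d = 6; heap: [0-3 ALLOC][4-5 ALLOC][6-7 ALLOC][8-15 FREE]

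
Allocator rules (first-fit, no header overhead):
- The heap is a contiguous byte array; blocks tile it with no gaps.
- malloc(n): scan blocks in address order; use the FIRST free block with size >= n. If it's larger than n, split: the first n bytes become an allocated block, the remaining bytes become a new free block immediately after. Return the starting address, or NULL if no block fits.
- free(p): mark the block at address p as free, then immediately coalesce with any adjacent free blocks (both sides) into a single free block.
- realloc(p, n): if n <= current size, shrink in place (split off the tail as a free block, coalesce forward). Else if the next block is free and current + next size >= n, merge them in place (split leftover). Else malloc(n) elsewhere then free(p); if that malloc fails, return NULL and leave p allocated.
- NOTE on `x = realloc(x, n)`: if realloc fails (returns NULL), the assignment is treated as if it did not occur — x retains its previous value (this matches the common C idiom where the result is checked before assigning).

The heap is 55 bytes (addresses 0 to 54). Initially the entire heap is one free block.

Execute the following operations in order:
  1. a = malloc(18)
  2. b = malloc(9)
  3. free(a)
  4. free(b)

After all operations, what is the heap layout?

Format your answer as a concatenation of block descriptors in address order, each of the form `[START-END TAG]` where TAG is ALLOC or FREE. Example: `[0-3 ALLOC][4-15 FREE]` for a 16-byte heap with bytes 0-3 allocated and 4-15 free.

Answer: [0-54 FREE]

Derivation:
Op 1: a = malloc(18) -> a = 0; heap: [0-17 ALLOC][18-54 FREE]
Op 2: b = malloc(9) -> b = 18; heap: [0-17 ALLOC][18-26 ALLOC][27-54 FREE]
Op 3: free(a) -> (freed a); heap: [0-17 FREE][18-26 ALLOC][27-54 FREE]
Op 4: free(b) -> (freed b); heap: [0-54 FREE]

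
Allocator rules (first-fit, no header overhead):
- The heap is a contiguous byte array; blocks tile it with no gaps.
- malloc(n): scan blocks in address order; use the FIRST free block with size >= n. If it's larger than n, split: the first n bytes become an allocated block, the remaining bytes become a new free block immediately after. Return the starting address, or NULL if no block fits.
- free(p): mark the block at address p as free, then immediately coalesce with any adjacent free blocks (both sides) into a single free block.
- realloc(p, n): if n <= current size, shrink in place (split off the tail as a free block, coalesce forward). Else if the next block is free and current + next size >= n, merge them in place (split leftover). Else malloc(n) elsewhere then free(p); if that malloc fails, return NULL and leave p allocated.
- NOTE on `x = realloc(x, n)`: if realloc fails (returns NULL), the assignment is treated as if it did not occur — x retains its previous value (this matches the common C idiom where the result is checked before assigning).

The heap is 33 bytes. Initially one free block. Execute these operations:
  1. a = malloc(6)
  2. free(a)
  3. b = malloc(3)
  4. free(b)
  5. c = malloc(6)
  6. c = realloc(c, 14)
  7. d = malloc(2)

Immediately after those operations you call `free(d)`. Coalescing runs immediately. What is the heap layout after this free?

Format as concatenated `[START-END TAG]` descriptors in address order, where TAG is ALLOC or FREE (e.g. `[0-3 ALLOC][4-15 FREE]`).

Answer: [0-13 ALLOC][14-32 FREE]

Derivation:
Op 1: a = malloc(6) -> a = 0; heap: [0-5 ALLOC][6-32 FREE]
Op 2: free(a) -> (freed a); heap: [0-32 FREE]
Op 3: b = malloc(3) -> b = 0; heap: [0-2 ALLOC][3-32 FREE]
Op 4: free(b) -> (freed b); heap: [0-32 FREE]
Op 5: c = malloc(6) -> c = 0; heap: [0-5 ALLOC][6-32 FREE]
Op 6: c = realloc(c, 14) -> c = 0; heap: [0-13 ALLOC][14-32 FREE]
Op 7: d = malloc(2) -> d = 14; heap: [0-13 ALLOC][14-15 ALLOC][16-32 FREE]
free(d): d = 14 -> block [14-15 ALLOC]; mark free, coalesce with adjacent free neighbors -> [0-13 ALLOC][14-32 FREE]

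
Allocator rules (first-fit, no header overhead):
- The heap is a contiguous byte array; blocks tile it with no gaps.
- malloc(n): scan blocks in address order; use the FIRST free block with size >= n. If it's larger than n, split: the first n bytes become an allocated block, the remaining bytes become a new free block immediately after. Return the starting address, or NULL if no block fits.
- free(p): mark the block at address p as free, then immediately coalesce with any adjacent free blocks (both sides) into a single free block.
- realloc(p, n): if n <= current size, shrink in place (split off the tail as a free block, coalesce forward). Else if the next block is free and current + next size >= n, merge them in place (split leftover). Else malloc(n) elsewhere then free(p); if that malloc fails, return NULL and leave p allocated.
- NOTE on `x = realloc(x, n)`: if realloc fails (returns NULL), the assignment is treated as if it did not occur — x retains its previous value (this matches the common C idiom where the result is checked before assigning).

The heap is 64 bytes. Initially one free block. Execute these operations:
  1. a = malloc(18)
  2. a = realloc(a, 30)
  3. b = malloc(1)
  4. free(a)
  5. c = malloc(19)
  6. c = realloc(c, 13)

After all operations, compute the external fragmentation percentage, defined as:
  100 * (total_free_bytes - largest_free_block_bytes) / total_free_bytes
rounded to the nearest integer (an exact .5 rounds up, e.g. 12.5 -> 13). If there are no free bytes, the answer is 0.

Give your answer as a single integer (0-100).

Answer: 34

Derivation:
Op 1: a = malloc(18) -> a = 0; heap: [0-17 ALLOC][18-63 FREE]
Op 2: a = realloc(a, 30) -> a = 0; heap: [0-29 ALLOC][30-63 FREE]
Op 3: b = malloc(1) -> b = 30; heap: [0-29 ALLOC][30-30 ALLOC][31-63 FREE]
Op 4: free(a) -> (freed a); heap: [0-29 FREE][30-30 ALLOC][31-63 FREE]
Op 5: c = malloc(19) -> c = 0; heap: [0-18 ALLOC][19-29 FREE][30-30 ALLOC][31-63 FREE]
Op 6: c = realloc(c, 13) -> c = 0; heap: [0-12 ALLOC][13-29 FREE][30-30 ALLOC][31-63 FREE]
Free blocks: [17 33] total_free=50 largest=33 -> 100*(50-33)/50 = 1700/50 = 34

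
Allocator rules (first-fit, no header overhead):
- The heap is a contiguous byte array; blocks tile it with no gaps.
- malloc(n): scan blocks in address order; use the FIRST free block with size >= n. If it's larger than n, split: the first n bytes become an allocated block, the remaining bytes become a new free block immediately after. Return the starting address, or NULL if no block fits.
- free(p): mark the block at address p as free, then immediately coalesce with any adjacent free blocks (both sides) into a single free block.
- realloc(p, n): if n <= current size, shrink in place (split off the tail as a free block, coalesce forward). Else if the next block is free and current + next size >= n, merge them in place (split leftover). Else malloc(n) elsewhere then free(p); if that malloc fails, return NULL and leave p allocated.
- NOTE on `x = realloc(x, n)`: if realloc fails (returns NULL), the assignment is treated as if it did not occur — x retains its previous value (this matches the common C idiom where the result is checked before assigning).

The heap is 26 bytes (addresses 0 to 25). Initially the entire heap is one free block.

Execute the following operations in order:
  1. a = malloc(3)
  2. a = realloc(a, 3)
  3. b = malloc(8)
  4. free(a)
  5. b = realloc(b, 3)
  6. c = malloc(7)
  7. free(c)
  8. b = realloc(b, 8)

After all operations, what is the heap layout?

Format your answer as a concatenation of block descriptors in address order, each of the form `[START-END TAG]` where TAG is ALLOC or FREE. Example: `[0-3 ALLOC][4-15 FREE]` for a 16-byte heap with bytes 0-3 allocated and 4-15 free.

Answer: [0-2 FREE][3-10 ALLOC][11-25 FREE]

Derivation:
Op 1: a = malloc(3) -> a = 0; heap: [0-2 ALLOC][3-25 FREE]
Op 2: a = realloc(a, 3) -> a = 0; heap: [0-2 ALLOC][3-25 FREE]
Op 3: b = malloc(8) -> b = 3; heap: [0-2 ALLOC][3-10 ALLOC][11-25 FREE]
Op 4: free(a) -> (freed a); heap: [0-2 FREE][3-10 ALLOC][11-25 FREE]
Op 5: b = realloc(b, 3) -> b = 3; heap: [0-2 FREE][3-5 ALLOC][6-25 FREE]
Op 6: c = malloc(7) -> c = 6; heap: [0-2 FREE][3-5 ALLOC][6-12 ALLOC][13-25 FREE]
Op 7: free(c) -> (freed c); heap: [0-2 FREE][3-5 ALLOC][6-25 FREE]
Op 8: b = realloc(b, 8) -> b = 3; heap: [0-2 FREE][3-10 ALLOC][11-25 FREE]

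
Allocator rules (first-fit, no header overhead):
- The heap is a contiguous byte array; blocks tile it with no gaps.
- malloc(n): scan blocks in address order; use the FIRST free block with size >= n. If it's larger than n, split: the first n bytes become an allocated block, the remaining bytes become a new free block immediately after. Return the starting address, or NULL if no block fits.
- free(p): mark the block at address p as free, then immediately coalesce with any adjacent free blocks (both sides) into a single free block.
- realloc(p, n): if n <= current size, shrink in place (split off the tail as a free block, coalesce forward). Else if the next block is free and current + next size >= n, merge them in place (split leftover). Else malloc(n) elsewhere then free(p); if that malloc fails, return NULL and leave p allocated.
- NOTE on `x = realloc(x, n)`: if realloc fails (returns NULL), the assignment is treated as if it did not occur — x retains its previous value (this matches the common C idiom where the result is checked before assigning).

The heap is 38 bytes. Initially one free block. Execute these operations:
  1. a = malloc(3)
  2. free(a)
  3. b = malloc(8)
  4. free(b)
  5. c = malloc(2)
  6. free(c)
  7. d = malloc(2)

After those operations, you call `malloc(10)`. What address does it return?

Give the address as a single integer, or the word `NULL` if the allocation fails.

Op 1: a = malloc(3) -> a = 0; heap: [0-2 ALLOC][3-37 FREE]
Op 2: free(a) -> (freed a); heap: [0-37 FREE]
Op 3: b = malloc(8) -> b = 0; heap: [0-7 ALLOC][8-37 FREE]
Op 4: free(b) -> (freed b); heap: [0-37 FREE]
Op 5: c = malloc(2) -> c = 0; heap: [0-1 ALLOC][2-37 FREE]
Op 6: free(c) -> (freed c); heap: [0-37 FREE]
Op 7: d = malloc(2) -> d = 0; heap: [0-1 ALLOC][2-37 FREE]
malloc(10): first-fit scan over [0-1 ALLOC][2-37 FREE] -> 2

Answer: 2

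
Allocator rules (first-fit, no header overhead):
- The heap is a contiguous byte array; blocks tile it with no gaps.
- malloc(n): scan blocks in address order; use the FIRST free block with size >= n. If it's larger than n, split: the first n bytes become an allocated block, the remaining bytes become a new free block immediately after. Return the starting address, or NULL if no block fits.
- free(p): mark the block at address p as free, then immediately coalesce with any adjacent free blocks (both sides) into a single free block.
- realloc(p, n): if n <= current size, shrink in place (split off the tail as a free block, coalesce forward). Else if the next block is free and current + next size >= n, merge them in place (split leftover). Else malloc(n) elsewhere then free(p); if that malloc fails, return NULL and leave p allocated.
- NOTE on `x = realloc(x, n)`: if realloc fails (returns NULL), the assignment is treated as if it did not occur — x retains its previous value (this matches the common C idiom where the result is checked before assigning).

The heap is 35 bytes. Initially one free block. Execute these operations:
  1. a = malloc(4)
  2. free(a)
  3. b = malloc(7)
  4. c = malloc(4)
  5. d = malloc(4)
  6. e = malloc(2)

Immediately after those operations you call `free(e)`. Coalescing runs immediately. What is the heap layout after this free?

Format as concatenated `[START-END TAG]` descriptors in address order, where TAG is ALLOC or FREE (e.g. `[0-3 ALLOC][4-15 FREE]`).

Answer: [0-6 ALLOC][7-10 ALLOC][11-14 ALLOC][15-34 FREE]

Derivation:
Op 1: a = malloc(4) -> a = 0; heap: [0-3 ALLOC][4-34 FREE]
Op 2: free(a) -> (freed a); heap: [0-34 FREE]
Op 3: b = malloc(7) -> b = 0; heap: [0-6 ALLOC][7-34 FREE]
Op 4: c = malloc(4) -> c = 7; heap: [0-6 ALLOC][7-10 ALLOC][11-34 FREE]
Op 5: d = malloc(4) -> d = 11; heap: [0-6 ALLOC][7-10 ALLOC][11-14 ALLOC][15-34 FREE]
Op 6: e = malloc(2) -> e = 15; heap: [0-6 ALLOC][7-10 ALLOC][11-14 ALLOC][15-16 ALLOC][17-34 FREE]
free(e): e = 15 -> block [15-16 ALLOC]; mark free, coalesce with adjacent free neighbors -> [0-6 ALLOC][7-10 ALLOC][11-14 ALLOC][15-34 FREE]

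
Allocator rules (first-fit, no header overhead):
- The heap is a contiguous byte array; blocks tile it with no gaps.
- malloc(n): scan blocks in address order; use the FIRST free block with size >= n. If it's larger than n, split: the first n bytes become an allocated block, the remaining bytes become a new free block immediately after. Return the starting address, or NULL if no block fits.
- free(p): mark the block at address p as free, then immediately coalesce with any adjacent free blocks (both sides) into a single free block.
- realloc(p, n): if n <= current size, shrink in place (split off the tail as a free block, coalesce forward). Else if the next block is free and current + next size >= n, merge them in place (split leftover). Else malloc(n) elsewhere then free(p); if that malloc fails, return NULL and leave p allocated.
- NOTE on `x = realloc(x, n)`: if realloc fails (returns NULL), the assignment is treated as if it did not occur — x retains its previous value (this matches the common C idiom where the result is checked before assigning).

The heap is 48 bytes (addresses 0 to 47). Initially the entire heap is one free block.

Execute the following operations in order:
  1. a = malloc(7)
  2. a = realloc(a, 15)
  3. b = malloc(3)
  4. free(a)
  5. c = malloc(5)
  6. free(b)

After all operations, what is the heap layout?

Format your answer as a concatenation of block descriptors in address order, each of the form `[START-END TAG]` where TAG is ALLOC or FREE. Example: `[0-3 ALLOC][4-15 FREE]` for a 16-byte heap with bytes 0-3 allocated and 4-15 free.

Op 1: a = malloc(7) -> a = 0; heap: [0-6 ALLOC][7-47 FREE]
Op 2: a = realloc(a, 15) -> a = 0; heap: [0-14 ALLOC][15-47 FREE]
Op 3: b = malloc(3) -> b = 15; heap: [0-14 ALLOC][15-17 ALLOC][18-47 FREE]
Op 4: free(a) -> (freed a); heap: [0-14 FREE][15-17 ALLOC][18-47 FREE]
Op 5: c = malloc(5) -> c = 0; heap: [0-4 ALLOC][5-14 FREE][15-17 ALLOC][18-47 FREE]
Op 6: free(b) -> (freed b); heap: [0-4 ALLOC][5-47 FREE]

Answer: [0-4 ALLOC][5-47 FREE]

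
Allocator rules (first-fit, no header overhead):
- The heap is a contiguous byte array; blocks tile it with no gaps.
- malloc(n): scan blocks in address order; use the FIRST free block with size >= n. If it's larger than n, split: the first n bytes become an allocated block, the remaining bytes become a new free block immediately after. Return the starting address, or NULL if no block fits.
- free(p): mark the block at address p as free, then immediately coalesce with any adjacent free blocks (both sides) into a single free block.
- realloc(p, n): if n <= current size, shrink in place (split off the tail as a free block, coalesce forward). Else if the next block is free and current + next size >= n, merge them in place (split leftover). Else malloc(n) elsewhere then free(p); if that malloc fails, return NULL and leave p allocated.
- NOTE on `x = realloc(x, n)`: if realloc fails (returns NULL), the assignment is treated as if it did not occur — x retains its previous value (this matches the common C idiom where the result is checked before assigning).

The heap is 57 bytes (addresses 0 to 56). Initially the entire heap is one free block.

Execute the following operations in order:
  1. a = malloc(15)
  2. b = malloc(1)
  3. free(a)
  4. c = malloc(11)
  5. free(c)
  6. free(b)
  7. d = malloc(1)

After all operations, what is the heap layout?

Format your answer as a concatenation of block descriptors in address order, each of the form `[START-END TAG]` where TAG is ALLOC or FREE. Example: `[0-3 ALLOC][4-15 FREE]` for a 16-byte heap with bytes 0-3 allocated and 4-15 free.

Op 1: a = malloc(15) -> a = 0; heap: [0-14 ALLOC][15-56 FREE]
Op 2: b = malloc(1) -> b = 15; heap: [0-14 ALLOC][15-15 ALLOC][16-56 FREE]
Op 3: free(a) -> (freed a); heap: [0-14 FREE][15-15 ALLOC][16-56 FREE]
Op 4: c = malloc(11) -> c = 0; heap: [0-10 ALLOC][11-14 FREE][15-15 ALLOC][16-56 FREE]
Op 5: free(c) -> (freed c); heap: [0-14 FREE][15-15 ALLOC][16-56 FREE]
Op 6: free(b) -> (freed b); heap: [0-56 FREE]
Op 7: d = malloc(1) -> d = 0; heap: [0-0 ALLOC][1-56 FREE]

Answer: [0-0 ALLOC][1-56 FREE]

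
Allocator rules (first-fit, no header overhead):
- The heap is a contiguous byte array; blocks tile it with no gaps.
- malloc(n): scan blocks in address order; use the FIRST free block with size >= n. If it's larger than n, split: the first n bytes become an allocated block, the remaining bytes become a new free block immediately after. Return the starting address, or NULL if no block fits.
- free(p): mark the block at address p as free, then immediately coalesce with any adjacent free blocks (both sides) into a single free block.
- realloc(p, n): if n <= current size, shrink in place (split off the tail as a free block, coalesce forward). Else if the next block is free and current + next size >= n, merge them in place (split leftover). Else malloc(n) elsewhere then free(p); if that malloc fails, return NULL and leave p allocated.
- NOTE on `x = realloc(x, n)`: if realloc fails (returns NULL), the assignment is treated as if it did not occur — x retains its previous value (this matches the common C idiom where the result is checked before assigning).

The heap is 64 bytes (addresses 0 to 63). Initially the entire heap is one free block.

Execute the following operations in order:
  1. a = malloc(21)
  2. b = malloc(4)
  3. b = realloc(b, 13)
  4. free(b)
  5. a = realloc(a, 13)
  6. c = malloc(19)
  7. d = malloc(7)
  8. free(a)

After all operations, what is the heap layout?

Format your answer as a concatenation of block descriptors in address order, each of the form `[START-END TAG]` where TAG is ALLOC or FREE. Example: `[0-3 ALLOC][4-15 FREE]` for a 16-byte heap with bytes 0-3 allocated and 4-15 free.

Op 1: a = malloc(21) -> a = 0; heap: [0-20 ALLOC][21-63 FREE]
Op 2: b = malloc(4) -> b = 21; heap: [0-20 ALLOC][21-24 ALLOC][25-63 FREE]
Op 3: b = realloc(b, 13) -> b = 21; heap: [0-20 ALLOC][21-33 ALLOC][34-63 FREE]
Op 4: free(b) -> (freed b); heap: [0-20 ALLOC][21-63 FREE]
Op 5: a = realloc(a, 13) -> a = 0; heap: [0-12 ALLOC][13-63 FREE]
Op 6: c = malloc(19) -> c = 13; heap: [0-12 ALLOC][13-31 ALLOC][32-63 FREE]
Op 7: d = malloc(7) -> d = 32; heap: [0-12 ALLOC][13-31 ALLOC][32-38 ALLOC][39-63 FREE]
Op 8: free(a) -> (freed a); heap: [0-12 FREE][13-31 ALLOC][32-38 ALLOC][39-63 FREE]

Answer: [0-12 FREE][13-31 ALLOC][32-38 ALLOC][39-63 FREE]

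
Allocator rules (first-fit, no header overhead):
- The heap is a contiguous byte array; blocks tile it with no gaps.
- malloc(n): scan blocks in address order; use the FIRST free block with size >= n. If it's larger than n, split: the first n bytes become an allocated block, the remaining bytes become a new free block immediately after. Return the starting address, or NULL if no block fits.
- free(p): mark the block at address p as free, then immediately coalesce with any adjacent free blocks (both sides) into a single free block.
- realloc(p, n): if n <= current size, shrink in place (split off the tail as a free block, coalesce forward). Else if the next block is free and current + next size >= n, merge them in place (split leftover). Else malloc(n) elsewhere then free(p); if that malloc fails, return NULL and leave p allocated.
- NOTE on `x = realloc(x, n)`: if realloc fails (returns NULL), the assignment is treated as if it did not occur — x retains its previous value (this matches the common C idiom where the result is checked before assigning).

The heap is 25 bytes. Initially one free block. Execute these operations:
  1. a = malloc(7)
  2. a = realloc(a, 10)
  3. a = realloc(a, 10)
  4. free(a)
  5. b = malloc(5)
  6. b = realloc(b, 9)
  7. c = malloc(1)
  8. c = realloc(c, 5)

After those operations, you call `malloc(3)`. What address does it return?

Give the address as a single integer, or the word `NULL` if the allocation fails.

Op 1: a = malloc(7) -> a = 0; heap: [0-6 ALLOC][7-24 FREE]
Op 2: a = realloc(a, 10) -> a = 0; heap: [0-9 ALLOC][10-24 FREE]
Op 3: a = realloc(a, 10) -> a = 0; heap: [0-9 ALLOC][10-24 FREE]
Op 4: free(a) -> (freed a); heap: [0-24 FREE]
Op 5: b = malloc(5) -> b = 0; heap: [0-4 ALLOC][5-24 FREE]
Op 6: b = realloc(b, 9) -> b = 0; heap: [0-8 ALLOC][9-24 FREE]
Op 7: c = malloc(1) -> c = 9; heap: [0-8 ALLOC][9-9 ALLOC][10-24 FREE]
Op 8: c = realloc(c, 5) -> c = 9; heap: [0-8 ALLOC][9-13 ALLOC][14-24 FREE]
malloc(3): first-fit scan over [0-8 ALLOC][9-13 ALLOC][14-24 FREE] -> 14

Answer: 14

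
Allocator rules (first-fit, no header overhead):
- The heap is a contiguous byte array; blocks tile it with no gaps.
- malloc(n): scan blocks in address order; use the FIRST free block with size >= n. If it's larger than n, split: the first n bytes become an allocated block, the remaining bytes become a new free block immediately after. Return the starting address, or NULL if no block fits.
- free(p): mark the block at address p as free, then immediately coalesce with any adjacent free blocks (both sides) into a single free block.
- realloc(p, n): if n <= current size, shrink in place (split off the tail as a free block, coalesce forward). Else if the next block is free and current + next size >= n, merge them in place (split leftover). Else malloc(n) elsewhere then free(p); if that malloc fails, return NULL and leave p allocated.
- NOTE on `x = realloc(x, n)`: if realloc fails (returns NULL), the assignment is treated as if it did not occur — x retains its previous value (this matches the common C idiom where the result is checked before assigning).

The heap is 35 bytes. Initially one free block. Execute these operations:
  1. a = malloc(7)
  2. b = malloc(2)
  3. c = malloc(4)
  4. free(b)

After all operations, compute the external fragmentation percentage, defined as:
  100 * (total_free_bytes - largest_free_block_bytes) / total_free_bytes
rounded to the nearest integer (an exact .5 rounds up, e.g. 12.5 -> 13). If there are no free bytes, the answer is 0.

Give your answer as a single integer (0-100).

Answer: 8

Derivation:
Op 1: a = malloc(7) -> a = 0; heap: [0-6 ALLOC][7-34 FREE]
Op 2: b = malloc(2) -> b = 7; heap: [0-6 ALLOC][7-8 ALLOC][9-34 FREE]
Op 3: c = malloc(4) -> c = 9; heap: [0-6 ALLOC][7-8 ALLOC][9-12 ALLOC][13-34 FREE]
Op 4: free(b) -> (freed b); heap: [0-6 ALLOC][7-8 FREE][9-12 ALLOC][13-34 FREE]
Free blocks: [2 22] total_free=24 largest=22 -> 100*(24-22)/24 = 200/24 ≈ 8.333 -> rounds to 8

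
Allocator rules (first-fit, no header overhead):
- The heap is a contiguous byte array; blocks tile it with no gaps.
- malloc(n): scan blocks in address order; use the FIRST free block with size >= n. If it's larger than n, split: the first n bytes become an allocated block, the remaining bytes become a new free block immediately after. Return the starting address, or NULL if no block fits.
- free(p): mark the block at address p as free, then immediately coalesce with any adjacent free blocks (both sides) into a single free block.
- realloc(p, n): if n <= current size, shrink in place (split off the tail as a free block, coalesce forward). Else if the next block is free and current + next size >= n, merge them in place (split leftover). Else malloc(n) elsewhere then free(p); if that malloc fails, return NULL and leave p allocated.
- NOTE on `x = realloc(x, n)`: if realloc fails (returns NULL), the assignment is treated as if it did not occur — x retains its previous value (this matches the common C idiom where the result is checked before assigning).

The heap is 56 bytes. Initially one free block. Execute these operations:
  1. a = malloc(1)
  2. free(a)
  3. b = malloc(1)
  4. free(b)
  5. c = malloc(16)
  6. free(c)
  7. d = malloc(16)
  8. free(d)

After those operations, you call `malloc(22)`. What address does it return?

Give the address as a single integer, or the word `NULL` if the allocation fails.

Answer: 0

Derivation:
Op 1: a = malloc(1) -> a = 0; heap: [0-0 ALLOC][1-55 FREE]
Op 2: free(a) -> (freed a); heap: [0-55 FREE]
Op 3: b = malloc(1) -> b = 0; heap: [0-0 ALLOC][1-55 FREE]
Op 4: free(b) -> (freed b); heap: [0-55 FREE]
Op 5: c = malloc(16) -> c = 0; heap: [0-15 ALLOC][16-55 FREE]
Op 6: free(c) -> (freed c); heap: [0-55 FREE]
Op 7: d = malloc(16) -> d = 0; heap: [0-15 ALLOC][16-55 FREE]
Op 8: free(d) -> (freed d); heap: [0-55 FREE]
malloc(22): first-fit scan over [0-55 FREE] -> 0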